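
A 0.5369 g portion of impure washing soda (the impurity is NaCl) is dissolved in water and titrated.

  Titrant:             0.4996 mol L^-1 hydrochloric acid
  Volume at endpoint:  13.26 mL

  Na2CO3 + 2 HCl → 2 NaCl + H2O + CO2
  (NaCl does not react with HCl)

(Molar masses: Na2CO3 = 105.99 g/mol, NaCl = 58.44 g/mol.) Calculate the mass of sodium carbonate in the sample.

0.3511 g

n(HCl) = 0.01326 × 0.4996 = 6.625 × 10^-3 mol
Let x = n(Na2CO3), y = n(NaCl).
Titrant: 2x = 6.625 × 10^-3;  mass: 105.99x + 58.44y = 0.5369
Solving, x = 3.312 × 10^-3 mol, y = 3.180 × 10^-3 mol
mass of Na2CO3 = 3.312 × 10^-3 × 105.99 = 0.3511 g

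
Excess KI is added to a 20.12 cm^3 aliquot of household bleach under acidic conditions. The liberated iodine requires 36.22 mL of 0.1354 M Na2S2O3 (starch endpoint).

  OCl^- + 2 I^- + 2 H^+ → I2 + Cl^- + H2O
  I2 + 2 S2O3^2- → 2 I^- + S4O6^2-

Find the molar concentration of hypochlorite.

n(S2O3^2-) = 0.03622 × 0.1354 = 4.904 × 10^-3 mol
n(I2) = n(S2O3^2-)/2 = 2.452 × 10^-3 mol
n(OCl^-) in the aliquot = 2.452 × 10^-3 mol (1:1 ratio)
[OCl^-] = 2.452 × 10^-3 / 0.02012 = 0.1219 mol/L

0.1219 M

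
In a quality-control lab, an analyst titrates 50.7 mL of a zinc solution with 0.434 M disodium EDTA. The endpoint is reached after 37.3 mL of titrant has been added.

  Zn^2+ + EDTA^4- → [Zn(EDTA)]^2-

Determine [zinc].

0.319 M

n(EDTA) = 0.0373 L × 0.434 mol/L = 0.0162 mol
n(Zn2+) = 0.0162 mol (1:1 mole ratio)
[Zn2+] = 0.0162 mol / 0.0507 L = 0.319 mol/L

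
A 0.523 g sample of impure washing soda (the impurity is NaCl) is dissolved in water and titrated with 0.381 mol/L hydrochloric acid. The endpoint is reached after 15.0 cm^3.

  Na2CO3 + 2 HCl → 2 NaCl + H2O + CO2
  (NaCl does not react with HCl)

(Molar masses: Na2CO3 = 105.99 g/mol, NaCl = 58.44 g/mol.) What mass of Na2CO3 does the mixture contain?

n(HCl) = 0.0150 × 0.381 = 5.71 × 10^-3 mol
Let x = n(Na2CO3), y = n(NaCl).
Titrant: 2x = 5.71 × 10^-3;  mass: 105.99x + 58.44y = 0.523
Solving, x = 2.86 × 10^-3 mol, y = 3.77 × 10^-3 mol
mass of Na2CO3 = 2.86 × 10^-3 × 105.99 = 0.303 g

0.303 g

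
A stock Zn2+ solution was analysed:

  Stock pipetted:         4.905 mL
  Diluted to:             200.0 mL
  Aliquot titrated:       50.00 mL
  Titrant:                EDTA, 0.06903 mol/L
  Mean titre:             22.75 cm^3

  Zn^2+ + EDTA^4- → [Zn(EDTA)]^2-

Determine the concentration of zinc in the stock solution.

n(EDTA) = 0.02275 × 0.06903 = 1.570 × 10^-3 mol
n(Zn2+) in the aliquot = 1.570 × 10^-3 mol (1:1 ratio)
[Zn2+]_dilute = 1.570 × 10^-3 / 0.05000 = 0.03141 mol/L
Dilution factor = 200.0 / 4.905 = 40.77
[Zn2+]_stock = 0.03141 × 40.77 = 1.281 mol/L

1.281 mol/L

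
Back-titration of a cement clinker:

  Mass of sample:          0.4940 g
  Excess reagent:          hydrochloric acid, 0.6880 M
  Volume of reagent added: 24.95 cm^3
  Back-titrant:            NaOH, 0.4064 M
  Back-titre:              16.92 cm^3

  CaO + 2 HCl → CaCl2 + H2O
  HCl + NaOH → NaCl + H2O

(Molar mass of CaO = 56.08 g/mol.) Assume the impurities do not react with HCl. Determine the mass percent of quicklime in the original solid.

n(HCl) added = 0.02495 × 0.6880 = 0.01717 mol
n(NaOH) used in back-titration = 0.01692 × 0.4064 = 6.876 × 10^-3 mol
n(HCl) left over = 6.876 × 10^-3 mol (1:1 ratio)
n(HCl) consumed by analyte = 0.01717 − 6.876 × 10^-3 = 0.01029 mol
From the 1:2 ratio, n(CaO) = 1/2 × 0.01029 = 5.145 × 10^-3 mol
mass of CaO = 5.145 × 10^-3 × 56.08 = 0.2885 g
% CaO = 0.2885 / 0.4940 × 100 = 58.40 %

58.40 %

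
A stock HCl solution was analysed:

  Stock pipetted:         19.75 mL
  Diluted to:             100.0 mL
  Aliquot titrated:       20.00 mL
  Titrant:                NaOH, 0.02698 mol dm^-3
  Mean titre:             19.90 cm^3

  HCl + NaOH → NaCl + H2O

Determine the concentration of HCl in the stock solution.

0.1359 mol/L

n(NaOH) = 0.01990 × 0.02698 = 5.369 × 10^-4 mol
n(HCl) in the aliquot = 5.369 × 10^-4 mol (1:1 ratio)
[HCl]_dilute = 5.369 × 10^-4 / 0.02000 = 0.02685 mol/L
Dilution factor = 100.0 / 19.75 = 5.063
[HCl]_stock = 0.02685 × 5.063 = 0.1359 mol/L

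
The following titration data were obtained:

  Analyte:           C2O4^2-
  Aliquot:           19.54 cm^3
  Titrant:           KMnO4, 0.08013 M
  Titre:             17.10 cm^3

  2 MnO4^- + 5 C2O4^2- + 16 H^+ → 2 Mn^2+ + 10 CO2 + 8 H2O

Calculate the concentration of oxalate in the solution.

0.1753 M

n(KMnO4) = 0.01710 L × 0.08013 mol/L = 1.370 × 10^-3 mol
From the 5:2 mole ratio, n(C2O4^2-) = 5/2 × 1.370 × 10^-3 = 3.426 × 10^-3 mol
[C2O4^2-] = 3.426 × 10^-3 mol / 0.01954 L = 0.1753 mol/L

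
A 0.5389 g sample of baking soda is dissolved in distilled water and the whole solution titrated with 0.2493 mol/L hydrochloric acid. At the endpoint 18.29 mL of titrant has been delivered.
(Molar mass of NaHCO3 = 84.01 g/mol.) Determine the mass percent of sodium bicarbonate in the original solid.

71.08 %

NaHCO3 + HCl → NaCl + H2O + CO2
n(HCl) = 0.01829 L × 0.2493 mol/L = 4.560 × 10^-3 mol
n(NaHCO3) = 4.560 × 10^-3 mol (1:1 ratio)
mass of NaHCO3 = 4.560 × 10^-3 × 84.01 g/mol = 0.3831 g
% NaHCO3 = 0.3831 / 0.5389 × 100 = 71.08 %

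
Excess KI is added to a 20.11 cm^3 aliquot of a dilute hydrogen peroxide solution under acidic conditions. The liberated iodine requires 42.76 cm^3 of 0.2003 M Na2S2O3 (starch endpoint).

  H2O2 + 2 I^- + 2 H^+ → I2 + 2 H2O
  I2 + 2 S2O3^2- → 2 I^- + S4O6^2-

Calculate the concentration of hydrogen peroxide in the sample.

0.2129 M

n(S2O3^2-) = 0.04276 × 0.2003 = 8.565 × 10^-3 mol
n(I2) = n(S2O3^2-)/2 = 4.282 × 10^-3 mol
n(H2O2) in the aliquot = 4.282 × 10^-3 mol (1:1 ratio)
[H2O2] = 4.282 × 10^-3 / 0.02011 = 0.2129 mol/L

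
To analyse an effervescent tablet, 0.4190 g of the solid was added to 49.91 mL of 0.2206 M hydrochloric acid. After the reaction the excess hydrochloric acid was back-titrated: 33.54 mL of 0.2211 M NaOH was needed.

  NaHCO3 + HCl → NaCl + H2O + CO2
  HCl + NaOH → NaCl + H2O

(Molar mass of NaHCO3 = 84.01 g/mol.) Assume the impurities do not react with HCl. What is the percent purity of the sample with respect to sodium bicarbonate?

n(HCl) added = 0.04991 × 0.2206 = 0.01101 mol
n(NaOH) used in back-titration = 0.03354 × 0.2211 = 7.416 × 10^-3 mol
n(HCl) left over = 7.416 × 10^-3 mol (1:1 ratio)
n(HCl) consumed by analyte = 0.01101 − 7.416 × 10^-3 = 3.594 × 10^-3 mol
n(NaHCO3) = 3.594 × 10^-3 mol (1:1 ratio)
mass of NaHCO3 = 3.594 × 10^-3 × 84.01 = 0.3020 g
% NaHCO3 = 0.3020 / 0.4190 × 100 = 72.07 %

72.07 %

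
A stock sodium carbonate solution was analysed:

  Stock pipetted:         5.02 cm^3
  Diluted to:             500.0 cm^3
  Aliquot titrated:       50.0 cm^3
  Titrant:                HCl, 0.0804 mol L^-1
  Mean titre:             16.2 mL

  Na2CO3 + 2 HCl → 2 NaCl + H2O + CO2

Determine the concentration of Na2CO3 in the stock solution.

n(HCl) = 0.0162 × 0.0804 = 1.30 × 10^-3 mol
From the 1:2 ratio, n(Na2CO3) in the aliquot = 1/2 × 1.30 × 10^-3 = 6.51 × 10^-4 mol
[Na2CO3]_dilute = 6.51 × 10^-4 / 0.0500 = 0.0130 mol/L
Dilution factor = 500.0 / 5.02 = 99.60
[Na2CO3]_stock = 0.0130 × 99.60 = 1.30 mol/L

1.30 mol/L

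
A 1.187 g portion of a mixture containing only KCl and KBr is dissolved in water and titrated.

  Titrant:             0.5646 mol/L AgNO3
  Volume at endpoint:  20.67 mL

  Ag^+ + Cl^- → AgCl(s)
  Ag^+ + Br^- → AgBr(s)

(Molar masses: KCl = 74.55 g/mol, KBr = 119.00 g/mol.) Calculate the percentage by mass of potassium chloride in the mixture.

n(AgNO3) = 0.02067 × 0.5646 = 0.01167 mol
Let x = n(KCl), y = n(KBr).
Titrant: 1x + 1y = 0.01167;  mass: 74.55x + 119.00y = 1.187
Solving, x = 4.539 × 10^-3 mol, y = 7.131 × 10^-3 mol
mass of KCl = 4.539 × 10^-3 × 74.55 = 0.3384 g
% KCl = 0.3384 / 1.187 × 100 = 28.51 %

28.51 %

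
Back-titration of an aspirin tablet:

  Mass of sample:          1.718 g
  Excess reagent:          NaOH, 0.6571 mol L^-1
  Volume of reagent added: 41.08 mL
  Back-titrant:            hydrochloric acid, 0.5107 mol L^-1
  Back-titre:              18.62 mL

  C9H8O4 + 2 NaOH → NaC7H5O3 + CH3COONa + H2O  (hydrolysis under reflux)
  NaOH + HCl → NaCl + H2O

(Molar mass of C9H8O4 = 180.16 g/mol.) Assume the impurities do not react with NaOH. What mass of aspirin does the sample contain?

1.575 g

n(NaOH) added = 0.04108 × 0.6571 = 0.02699 mol
n(HCl) used in back-titration = 0.01862 × 0.5107 = 9.509 × 10^-3 mol
n(NaOH) left over = 9.509 × 10^-3 mol (1:1 ratio)
n(NaOH) consumed by analyte = 0.02699 − 9.509 × 10^-3 = 0.01748 mol
From the 1:2 ratio, n(C9H8O4) = 1/2 × 0.01748 = 8.742 × 10^-3 mol
mass of C9H8O4 = 8.742 × 10^-3 × 180.16 = 1.575 g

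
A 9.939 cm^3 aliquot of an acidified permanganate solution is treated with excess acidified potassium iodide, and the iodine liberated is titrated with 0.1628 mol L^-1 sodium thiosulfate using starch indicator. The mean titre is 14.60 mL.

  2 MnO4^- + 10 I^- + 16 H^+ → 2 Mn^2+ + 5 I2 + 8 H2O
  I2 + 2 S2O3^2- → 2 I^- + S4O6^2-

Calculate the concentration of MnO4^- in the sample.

n(S2O3^2-) = 0.01460 × 0.1628 = 2.377 × 10^-3 mol
n(I2) = n(S2O3^2-)/2 = 1.188 × 10^-3 mol
From the 2:5 ratio, n(MnO4^-) in the aliquot = 2/5 × 1.188 × 10^-3 = 4.754 × 10^-4 mol
[MnO4^-] = 4.754 × 10^-4 / 0.009939 = 0.04783 mol/L

0.04783 mol/L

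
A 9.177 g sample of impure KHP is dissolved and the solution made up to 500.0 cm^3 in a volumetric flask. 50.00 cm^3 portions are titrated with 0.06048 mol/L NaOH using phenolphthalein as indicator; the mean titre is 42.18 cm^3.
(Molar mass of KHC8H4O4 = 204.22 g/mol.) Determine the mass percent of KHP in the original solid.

KHC8H4O4 + NaOH → KNaC8H4O4 + H2O
n(NaOH) per titration = 0.04218 × 0.06048 = 2.551 × 10^-3 mol
n(KHC8H4O4) in each aliquot = 2.551 × 10^-3 mol (1:1 ratio)
n(KHC8H4O4) in the whole flask = 2.551 × 10^-3 × 500.0/50.00 = 0.02551 mol
mass of KHC8H4O4 = 0.02551 × 204.22 = 5.210 g
% KHC8H4O4 = 5.210 / 9.177 × 100 = 56.77 %

56.77 %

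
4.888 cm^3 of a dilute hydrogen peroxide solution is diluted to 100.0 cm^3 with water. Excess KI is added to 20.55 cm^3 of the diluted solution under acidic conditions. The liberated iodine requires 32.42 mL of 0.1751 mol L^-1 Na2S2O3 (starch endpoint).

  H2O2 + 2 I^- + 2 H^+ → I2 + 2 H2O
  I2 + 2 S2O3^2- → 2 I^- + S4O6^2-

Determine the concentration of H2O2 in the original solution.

2.826 mol/L

n(S2O3^2-) = 0.03242 × 0.1751 = 5.677 × 10^-3 mol
n(I2) = n(S2O3^2-)/2 = 2.838 × 10^-3 mol
n(H2O2) in the aliquot = 2.838 × 10^-3 mol (1:1 ratio)
[H2O2]_dilute = 2.838 × 10^-3 / 0.02055 = 0.1381 mol/L
[H2O2]_original = 0.1381 × 100.0/4.888 = 2.826 mol/L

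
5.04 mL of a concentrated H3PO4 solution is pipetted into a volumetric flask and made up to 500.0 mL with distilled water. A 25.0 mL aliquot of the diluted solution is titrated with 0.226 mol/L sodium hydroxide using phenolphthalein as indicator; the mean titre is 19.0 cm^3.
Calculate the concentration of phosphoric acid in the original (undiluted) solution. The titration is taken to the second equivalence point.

H3PO4 + 2 NaOH → Na2HPO4 + 2 H2O
n(NaOH) = 0.0190 × 0.226 = 4.29 × 10^-3 mol
From the 1:2 ratio, n(H3PO4) in the aliquot = 1/2 × 4.29 × 10^-3 = 2.15 × 10^-3 mol
[H3PO4]_dilute = 2.15 × 10^-3 / 0.0250 = 0.0859 mol/L
Dilution factor = 500.0 / 5.04 = 99.21
[H3PO4]_stock = 0.0859 × 99.21 = 8.52 mol/L

8.52 mol/L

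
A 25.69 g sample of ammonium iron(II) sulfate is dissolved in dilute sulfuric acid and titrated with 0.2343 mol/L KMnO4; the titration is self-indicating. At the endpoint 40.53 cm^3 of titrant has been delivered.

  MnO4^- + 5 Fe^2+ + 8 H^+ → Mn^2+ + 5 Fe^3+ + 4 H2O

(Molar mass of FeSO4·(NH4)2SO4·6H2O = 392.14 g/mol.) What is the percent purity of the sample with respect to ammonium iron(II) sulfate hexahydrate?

n(KMnO4) = 0.04053 L × 0.2343 mol/L = 9.496 × 10^-3 mol
From the 5:1 ratio, n(FeSO4·(NH4)2SO4·6H2O) = 5/1 × 9.496 × 10^-3 = 0.04748 mol
mass of FeSO4·(NH4)2SO4·6H2O = 0.04748 × 392.14 g/mol = 18.62 g
% FeSO4·(NH4)2SO4·6H2O = 18.62 / 25.69 × 100 = 72.48 %

72.48 %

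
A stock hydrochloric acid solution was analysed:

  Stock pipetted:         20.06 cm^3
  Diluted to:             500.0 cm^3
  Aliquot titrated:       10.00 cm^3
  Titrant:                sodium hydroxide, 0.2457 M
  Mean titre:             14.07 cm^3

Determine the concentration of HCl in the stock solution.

8.617 M

HCl + NaOH → NaCl + H2O
n(NaOH) = 0.01407 × 0.2457 = 3.457 × 10^-3 mol
n(HCl) in the aliquot = 3.457 × 10^-3 mol (1:1 ratio)
[HCl]_dilute = 3.457 × 10^-3 / 0.01000 = 0.3457 mol/L
Dilution factor = 500.0 / 20.06 = 24.93
[HCl]_stock = 0.3457 × 24.93 = 8.617 mol/L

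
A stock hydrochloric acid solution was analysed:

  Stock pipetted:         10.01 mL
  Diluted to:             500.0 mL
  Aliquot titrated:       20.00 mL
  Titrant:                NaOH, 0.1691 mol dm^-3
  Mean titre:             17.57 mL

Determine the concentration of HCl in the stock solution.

7.420 mol/L

HCl + NaOH → NaCl + H2O
n(NaOH) = 0.01757 × 0.1691 = 2.971 × 10^-3 mol
n(HCl) in the aliquot = 2.971 × 10^-3 mol (1:1 ratio)
[HCl]_dilute = 2.971 × 10^-3 / 0.02000 = 0.1486 mol/L
Dilution factor = 500.0 / 10.01 = 49.95
[HCl]_stock = 0.1486 × 49.95 = 7.420 mol/L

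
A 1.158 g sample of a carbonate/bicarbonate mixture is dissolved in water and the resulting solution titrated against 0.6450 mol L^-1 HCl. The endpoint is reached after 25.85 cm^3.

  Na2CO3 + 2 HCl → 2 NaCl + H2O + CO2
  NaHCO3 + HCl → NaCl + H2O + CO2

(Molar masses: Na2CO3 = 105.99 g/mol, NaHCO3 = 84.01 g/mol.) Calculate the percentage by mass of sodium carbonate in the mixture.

35.81 %

n(HCl) = 0.02585 × 0.6450 = 0.01667 mol
Let x = n(Na2CO3), y = n(NaHCO3).
Titrant: 2x + 1y = 0.01667;  mass: 105.99x + 84.01y = 1.158
Solving, x = 3.913 × 10^-3 mol, y = 8.847 × 10^-3 mol
mass of Na2CO3 = 3.913 × 10^-3 × 105.99 = 0.4147 g
% Na2CO3 = 0.4147 / 1.158 × 100 = 35.81 %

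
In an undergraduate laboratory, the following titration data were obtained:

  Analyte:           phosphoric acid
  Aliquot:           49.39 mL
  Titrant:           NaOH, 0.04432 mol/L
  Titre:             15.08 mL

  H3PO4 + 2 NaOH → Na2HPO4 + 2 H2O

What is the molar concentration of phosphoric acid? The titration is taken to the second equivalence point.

n(NaOH) = 0.01508 L × 0.04432 mol/L = 6.683 × 10^-4 mol
From the 1:2 mole ratio, n(H3PO4) = 1/2 × 6.683 × 10^-4 = 3.342 × 10^-4 mol
[H3PO4] = 3.342 × 10^-4 mol / 0.04939 L = 0.006766 mol/L

0.006766 mol/L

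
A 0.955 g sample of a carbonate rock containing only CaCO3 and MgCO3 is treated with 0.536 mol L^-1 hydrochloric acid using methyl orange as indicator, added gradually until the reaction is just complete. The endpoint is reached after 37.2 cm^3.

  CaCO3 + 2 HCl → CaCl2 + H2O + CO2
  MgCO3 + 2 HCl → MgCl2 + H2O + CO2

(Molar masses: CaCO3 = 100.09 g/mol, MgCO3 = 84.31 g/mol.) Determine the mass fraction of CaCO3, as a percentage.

76.0 %

n(HCl) = 0.0372 × 0.536 = 0.0199 mol
Let x = n(CaCO3), y = n(MgCO3).
Titrant: 2x + 2y = 0.0199;  mass: 100.09x + 84.31y = 0.955
Solving, x = 7.25 × 10^-3 mol, y = 2.72 × 10^-3 mol
mass of CaCO3 = 7.25 × 10^-3 × 100.09 = 0.726 g
% CaCO3 = 0.726 / 0.955 × 100 = 76.0 %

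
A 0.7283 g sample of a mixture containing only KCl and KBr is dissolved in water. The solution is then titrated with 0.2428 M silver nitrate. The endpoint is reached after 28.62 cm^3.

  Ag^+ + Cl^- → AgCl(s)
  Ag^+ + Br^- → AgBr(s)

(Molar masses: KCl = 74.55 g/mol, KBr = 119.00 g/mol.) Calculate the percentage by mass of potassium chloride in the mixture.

n(AgNO3) = 0.02862 × 0.2428 = 6.949 × 10^-3 mol
Let x = n(KCl), y = n(KBr).
Titrant: 1x + 1y = 6.949 × 10^-3;  mass: 74.55x + 119.00y = 0.7283
Solving, x = 2.219 × 10^-3 mol, y = 4.730 × 10^-3 mol
mass of KCl = 2.219 × 10^-3 × 74.55 = 0.1654 g
% KCl = 0.1654 / 0.7283 × 100 = 22.71 %

22.71 %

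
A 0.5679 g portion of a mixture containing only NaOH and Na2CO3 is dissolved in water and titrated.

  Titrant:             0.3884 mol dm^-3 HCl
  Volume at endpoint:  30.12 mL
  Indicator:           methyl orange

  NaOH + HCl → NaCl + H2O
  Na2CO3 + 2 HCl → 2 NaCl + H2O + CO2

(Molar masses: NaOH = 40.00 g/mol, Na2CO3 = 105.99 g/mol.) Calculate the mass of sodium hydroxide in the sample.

0.1603 g

n(HCl) = 0.03012 × 0.3884 = 0.01170 mol
Let x = n(NaOH), y = n(Na2CO3).
Titrant: 1x + 2y = 0.01170;  mass: 40.00x + 105.99y = 0.5679
Solving, x = 4.007 × 10^-3 mol, y = 3.846 × 10^-3 mol
mass of NaOH = 4.007 × 10^-3 × 40.00 = 0.1603 g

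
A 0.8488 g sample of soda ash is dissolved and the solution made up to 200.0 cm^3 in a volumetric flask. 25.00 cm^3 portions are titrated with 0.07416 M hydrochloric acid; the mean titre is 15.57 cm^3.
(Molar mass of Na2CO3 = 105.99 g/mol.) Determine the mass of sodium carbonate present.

Na2CO3 + 2 HCl → 2 NaCl + H2O + CO2
n(HCl) per titration = 0.01557 × 0.07416 = 1.155 × 10^-3 mol
From the 1:2 ratio, n(Na2CO3) in each aliquot = 1/2 × 1.155 × 10^-3 = 5.773 × 10^-4 mol
n(Na2CO3) in the whole flask = 5.773 × 10^-4 × 200.0/25.00 = 4.619 × 10^-3 mol
mass of Na2CO3 = 4.619 × 10^-3 × 105.99 = 0.4895 g

0.4895 g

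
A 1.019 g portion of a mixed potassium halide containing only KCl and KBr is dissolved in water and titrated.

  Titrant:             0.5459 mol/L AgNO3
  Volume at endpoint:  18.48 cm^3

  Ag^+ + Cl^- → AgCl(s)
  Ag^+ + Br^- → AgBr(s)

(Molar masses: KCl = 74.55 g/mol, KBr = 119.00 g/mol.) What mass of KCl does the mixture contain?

0.3044 g

n(AgNO3) = 0.01848 × 0.5459 = 0.01009 mol
Let x = n(KCl), y = n(KBr).
Titrant: 1x + 1y = 0.01009;  mass: 74.55x + 119.00y = 1.019
Solving, x = 4.083 × 10^-3 mol, y = 6.005 × 10^-3 mol
mass of KCl = 4.083 × 10^-3 × 74.55 = 0.3044 g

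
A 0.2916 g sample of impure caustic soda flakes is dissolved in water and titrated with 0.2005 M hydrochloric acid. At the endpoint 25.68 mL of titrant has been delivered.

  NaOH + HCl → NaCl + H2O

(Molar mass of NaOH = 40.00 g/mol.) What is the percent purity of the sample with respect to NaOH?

70.63 %

n(HCl) = 0.02568 L × 0.2005 mol/L = 5.149 × 10^-3 mol
n(NaOH) = 5.149 × 10^-3 mol (1:1 ratio)
mass of NaOH = 5.149 × 10^-3 × 40.00 g/mol = 0.2060 g
% NaOH = 0.2060 / 0.2916 × 100 = 70.63 %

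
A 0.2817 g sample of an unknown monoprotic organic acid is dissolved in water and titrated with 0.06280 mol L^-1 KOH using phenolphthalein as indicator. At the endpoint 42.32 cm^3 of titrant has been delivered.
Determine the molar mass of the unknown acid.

n(KOH) = 0.04232 L × 0.06280 mol/L = 2.658 × 10^-3 mol
n(HA) = 2.658 × 10^-3 mol (1:1 ratio)
M = m / n = 0.2817 g / 2.658 × 10^-3 mol = 106.0 g/mol

106.0 g/mol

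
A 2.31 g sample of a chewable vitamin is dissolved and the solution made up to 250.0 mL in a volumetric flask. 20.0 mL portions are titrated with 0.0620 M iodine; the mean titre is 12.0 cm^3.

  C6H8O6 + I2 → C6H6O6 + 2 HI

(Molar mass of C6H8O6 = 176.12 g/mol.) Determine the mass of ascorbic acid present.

n(I2) per titration = 0.0120 × 0.0620 = 7.44 × 10^-4 mol
n(C6H8O6) in each aliquot = 7.44 × 10^-4 mol (1:1 ratio)
n(C6H8O6) in the whole flask = 7.44 × 10^-4 × 250.0/20.0 = 9.30 × 10^-3 mol
mass of C6H8O6 = 9.30 × 10^-3 × 176.12 = 1.64 g

1.64 g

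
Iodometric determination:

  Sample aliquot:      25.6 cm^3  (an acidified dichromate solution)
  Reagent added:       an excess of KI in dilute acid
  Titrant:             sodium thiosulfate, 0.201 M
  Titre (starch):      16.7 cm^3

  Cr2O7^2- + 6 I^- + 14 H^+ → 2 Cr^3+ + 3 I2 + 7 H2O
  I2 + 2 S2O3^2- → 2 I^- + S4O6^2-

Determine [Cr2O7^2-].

n(S2O3^2-) = 0.0167 × 0.201 = 3.36 × 10^-3 mol
n(I2) = n(S2O3^2-)/2 = 1.68 × 10^-3 mol
From the 1:3 ratio, n(Cr2O7^2-) in the aliquot = 1/3 × 1.68 × 10^-3 = 5.59 × 10^-4 mol
[Cr2O7^2-] = 5.59 × 10^-4 / 0.0256 = 0.0219 mol/L

0.0219 M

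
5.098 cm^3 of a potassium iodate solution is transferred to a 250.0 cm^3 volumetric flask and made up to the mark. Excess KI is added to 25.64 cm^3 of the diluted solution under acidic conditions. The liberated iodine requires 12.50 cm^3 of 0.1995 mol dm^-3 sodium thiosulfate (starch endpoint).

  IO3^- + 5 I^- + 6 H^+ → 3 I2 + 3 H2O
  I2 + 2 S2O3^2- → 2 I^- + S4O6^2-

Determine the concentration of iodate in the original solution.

0.7949 mol/L

n(S2O3^2-) = 0.01250 × 0.1995 = 2.494 × 10^-3 mol
n(I2) = n(S2O3^2-)/2 = 1.247 × 10^-3 mol
From the 1:3 ratio, n(IO3^-) in the aliquot = 1/3 × 1.247 × 10^-3 = 4.156 × 10^-4 mol
[IO3^-]_dilute = 4.156 × 10^-4 / 0.02564 = 0.01621 mol/L
[IO3^-]_original = 0.01621 × 250.0/5.098 = 0.7949 mol/L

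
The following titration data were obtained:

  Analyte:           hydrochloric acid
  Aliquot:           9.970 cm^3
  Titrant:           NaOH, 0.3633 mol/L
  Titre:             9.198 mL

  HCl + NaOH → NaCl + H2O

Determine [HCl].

n(NaOH) = 0.009198 L × 0.3633 mol/L = 3.342 × 10^-3 mol
n(HCl) = 3.342 × 10^-3 mol (1:1 mole ratio)
[HCl] = 3.342 × 10^-3 mol / 0.009970 L = 0.3352 mol/L

0.3352 mol/L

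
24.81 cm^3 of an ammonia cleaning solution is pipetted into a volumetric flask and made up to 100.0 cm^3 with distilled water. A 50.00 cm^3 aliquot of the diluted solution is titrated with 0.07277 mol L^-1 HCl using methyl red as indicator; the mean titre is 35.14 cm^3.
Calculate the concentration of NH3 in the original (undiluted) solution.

0.2061 mol/L

NH3 + HCl → NH4Cl
n(HCl) = 0.03514 × 0.07277 = 2.557 × 10^-3 mol
n(NH3) in the aliquot = 2.557 × 10^-3 mol (1:1 ratio)
[NH3]_dilute = 2.557 × 10^-3 / 0.05000 = 0.05114 mol/L
Dilution factor = 100.0 / 24.81 = 4.031
[NH3]_stock = 0.05114 × 4.031 = 0.2061 mol/L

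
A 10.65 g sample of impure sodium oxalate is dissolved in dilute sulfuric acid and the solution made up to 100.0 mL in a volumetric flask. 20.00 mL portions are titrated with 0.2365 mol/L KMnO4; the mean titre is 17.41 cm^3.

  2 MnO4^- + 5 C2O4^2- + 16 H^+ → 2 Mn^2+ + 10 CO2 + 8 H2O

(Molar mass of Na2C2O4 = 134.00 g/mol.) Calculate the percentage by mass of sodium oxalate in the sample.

n(KMnO4) per titration = 0.01741 × 0.2365 = 4.117 × 10^-3 mol
From the 5:2 ratio, n(Na2C2O4) in each aliquot = 5/2 × 4.117 × 10^-3 = 0.01029 mol
n(Na2C2O4) in the whole flask = 0.01029 × 100.0/20.00 = 0.05147 mol
mass of Na2C2O4 = 0.05147 × 134.00 = 6.897 g
% Na2C2O4 = 6.897 / 10.65 × 100 = 64.76 %

64.76 %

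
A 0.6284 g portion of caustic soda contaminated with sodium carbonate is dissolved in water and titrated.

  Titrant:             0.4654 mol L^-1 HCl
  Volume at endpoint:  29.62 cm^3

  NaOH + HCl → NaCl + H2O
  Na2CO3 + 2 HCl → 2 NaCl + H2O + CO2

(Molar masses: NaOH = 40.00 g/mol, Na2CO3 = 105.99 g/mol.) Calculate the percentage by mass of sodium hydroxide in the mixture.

n(HCl) = 0.02962 × 0.4654 = 0.01379 mol
Let x = n(NaOH), y = n(Na2CO3).
Titrant: 1x + 2y = 0.01379;  mass: 40.00x + 105.99y = 0.6284
Solving, x = 7.860 × 10^-3 mol, y = 2.962 × 10^-3 mol
mass of NaOH = 7.860 × 10^-3 × 40.00 = 0.3144 g
% NaOH = 0.3144 / 0.6284 × 100 = 50.03 %

50.03 %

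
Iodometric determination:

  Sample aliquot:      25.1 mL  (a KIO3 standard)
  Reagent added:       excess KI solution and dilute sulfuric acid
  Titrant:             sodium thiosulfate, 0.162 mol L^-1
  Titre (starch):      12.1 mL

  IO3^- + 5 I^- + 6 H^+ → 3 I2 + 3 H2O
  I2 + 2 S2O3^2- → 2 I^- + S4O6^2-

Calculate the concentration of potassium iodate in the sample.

0.0130 mol/L

n(S2O3^2-) = 0.0121 × 0.162 = 1.96 × 10^-3 mol
n(I2) = n(S2O3^2-)/2 = 9.80 × 10^-4 mol
From the 1:3 ratio, n(IO3^-) in the aliquot = 1/3 × 9.80 × 10^-4 = 3.27 × 10^-4 mol
[IO3^-] = 3.27 × 10^-4 / 0.0251 = 0.0130 mol/L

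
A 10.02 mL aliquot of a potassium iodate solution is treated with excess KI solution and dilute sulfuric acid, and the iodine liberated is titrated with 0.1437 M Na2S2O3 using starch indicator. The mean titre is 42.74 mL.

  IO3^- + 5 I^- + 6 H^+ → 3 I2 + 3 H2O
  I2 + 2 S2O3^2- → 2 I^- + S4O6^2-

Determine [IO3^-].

n(S2O3^2-) = 0.04274 × 0.1437 = 6.142 × 10^-3 mol
n(I2) = n(S2O3^2-)/2 = 3.071 × 10^-3 mol
From the 1:3 ratio, n(IO3^-) in the aliquot = 1/3 × 3.071 × 10^-3 = 1.024 × 10^-3 mol
[IO3^-] = 1.024 × 10^-3 / 0.01002 = 0.1022 mol/L

0.1022 M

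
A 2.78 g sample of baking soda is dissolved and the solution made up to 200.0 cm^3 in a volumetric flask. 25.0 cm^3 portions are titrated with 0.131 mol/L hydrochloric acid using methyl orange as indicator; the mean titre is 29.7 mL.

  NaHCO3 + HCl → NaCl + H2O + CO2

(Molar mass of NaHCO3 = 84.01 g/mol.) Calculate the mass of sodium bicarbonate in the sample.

2.61 g

n(HCl) per titration = 0.0297 × 0.131 = 3.89 × 10^-3 mol
n(NaHCO3) in each aliquot = 3.89 × 10^-3 mol (1:1 ratio)
n(NaHCO3) in the whole flask = 3.89 × 10^-3 × 200.0/25.0 = 0.0311 mol
mass of NaHCO3 = 0.0311 × 84.01 = 2.61 g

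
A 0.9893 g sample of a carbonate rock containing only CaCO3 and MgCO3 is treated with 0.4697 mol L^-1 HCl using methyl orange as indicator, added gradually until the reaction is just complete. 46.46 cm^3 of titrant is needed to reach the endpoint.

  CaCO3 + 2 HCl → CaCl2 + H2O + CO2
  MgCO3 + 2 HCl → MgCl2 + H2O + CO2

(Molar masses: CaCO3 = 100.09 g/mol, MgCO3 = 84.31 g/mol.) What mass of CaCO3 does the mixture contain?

n(HCl) = 0.04646 × 0.4697 = 0.02182 mol
Let x = n(CaCO3), y = n(MgCO3).
Titrant: 2x + 2y = 0.02182;  mass: 100.09x + 84.31y = 0.9893
Solving, x = 4.397 × 10^-3 mol, y = 6.514 × 10^-3 mol
mass of CaCO3 = 4.397 × 10^-3 × 100.09 = 0.4401 g

0.4401 g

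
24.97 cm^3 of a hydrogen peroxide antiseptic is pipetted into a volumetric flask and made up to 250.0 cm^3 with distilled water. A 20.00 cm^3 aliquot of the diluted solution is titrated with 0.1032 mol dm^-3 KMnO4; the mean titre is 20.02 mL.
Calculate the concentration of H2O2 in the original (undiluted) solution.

2.586 mol/L

2 MnO4^- + 5 H2O2 + 6 H^+ → 2 Mn^2+ + 5 O2 + 8 H2O
n(KMnO4) = 0.02002 × 0.1032 = 2.066 × 10^-3 mol
From the 5:2 ratio, n(H2O2) in the aliquot = 5/2 × 2.066 × 10^-3 = 5.165 × 10^-3 mol
[H2O2]_dilute = 5.165 × 10^-3 / 0.02000 = 0.2583 mol/L
Dilution factor = 250.0 / 24.97 = 10.01
[H2O2]_stock = 0.2583 × 10.01 = 2.586 mol/L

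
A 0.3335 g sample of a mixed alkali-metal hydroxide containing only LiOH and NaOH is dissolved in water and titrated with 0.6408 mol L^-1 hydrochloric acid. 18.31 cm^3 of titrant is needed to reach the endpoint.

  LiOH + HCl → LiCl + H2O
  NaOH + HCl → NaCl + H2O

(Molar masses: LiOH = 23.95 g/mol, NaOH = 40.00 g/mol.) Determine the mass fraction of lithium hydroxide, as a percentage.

n(HCl) = 0.01831 × 0.6408 = 0.01173 mol
Let x = n(LiOH), y = n(NaOH).
Titrant: 1x + 1y = 0.01173;  mass: 23.95x + 40.00y = 0.3335
Solving, x = 8.462 × 10^-3 mol, y = 3.271 × 10^-3 mol
mass of LiOH = 8.462 × 10^-3 × 23.95 = 0.2027 g
% LiOH = 0.2027 / 0.3335 × 100 = 60.77 %

60.77 %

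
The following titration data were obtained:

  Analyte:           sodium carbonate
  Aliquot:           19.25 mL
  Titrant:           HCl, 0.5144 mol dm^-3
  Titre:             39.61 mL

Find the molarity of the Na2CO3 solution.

Na2CO3 + 2 HCl → 2 NaCl + H2O + CO2
n(HCl) = 0.03961 L × 0.5144 mol/L = 0.02038 mol
From the 1:2 mole ratio, n(Na2CO3) = 1/2 × 0.02038 = 0.01019 mol
[Na2CO3] = 0.01019 mol / 0.01925 L = 0.5292 mol/L

0.5292 mol/L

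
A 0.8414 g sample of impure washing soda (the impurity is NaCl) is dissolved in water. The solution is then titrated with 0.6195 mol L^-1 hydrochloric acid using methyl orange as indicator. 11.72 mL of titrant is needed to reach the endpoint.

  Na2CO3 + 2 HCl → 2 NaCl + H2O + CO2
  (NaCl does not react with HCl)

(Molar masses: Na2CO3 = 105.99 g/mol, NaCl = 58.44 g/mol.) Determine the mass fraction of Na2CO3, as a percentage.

45.73 %

n(HCl) = 0.01172 × 0.6195 = 7.261 × 10^-3 mol
Let x = n(Na2CO3), y = n(NaCl).
Titrant: 2x = 7.261 × 10^-3;  mass: 105.99x + 58.44y = 0.8414
Solving, x = 3.630 × 10^-3 mol, y = 7.814 × 10^-3 mol
mass of Na2CO3 = 3.630 × 10^-3 × 105.99 = 0.3848 g
% Na2CO3 = 0.3848 / 0.8414 × 100 = 45.73 %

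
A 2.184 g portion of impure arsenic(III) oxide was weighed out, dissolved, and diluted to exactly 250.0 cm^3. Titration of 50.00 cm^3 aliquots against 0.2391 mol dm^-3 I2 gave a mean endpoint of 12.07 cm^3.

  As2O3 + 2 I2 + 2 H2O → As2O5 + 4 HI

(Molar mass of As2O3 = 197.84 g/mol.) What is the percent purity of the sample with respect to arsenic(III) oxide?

65.36 %

n(I2) per titration = 0.01207 × 0.2391 = 2.886 × 10^-3 mol
From the 1:2 ratio, n(As2O3) in each aliquot = 1/2 × 2.886 × 10^-3 = 1.443 × 10^-3 mol
n(As2O3) in the whole flask = 1.443 × 10^-3 × 250.0/50.00 = 7.215 × 10^-3 mol
mass of As2O3 = 7.215 × 10^-3 × 197.84 = 1.427 g
% As2O3 = 1.427 / 2.184 × 100 = 65.36 %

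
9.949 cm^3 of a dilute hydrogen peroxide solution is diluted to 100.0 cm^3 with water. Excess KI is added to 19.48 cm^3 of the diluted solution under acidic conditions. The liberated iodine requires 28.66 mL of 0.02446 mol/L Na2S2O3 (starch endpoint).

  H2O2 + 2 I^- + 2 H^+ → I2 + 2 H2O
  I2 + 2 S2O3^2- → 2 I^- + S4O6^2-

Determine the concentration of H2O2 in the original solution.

n(S2O3^2-) = 0.02866 × 0.02446 = 7.010 × 10^-4 mol
n(I2) = n(S2O3^2-)/2 = 3.505 × 10^-4 mol
n(H2O2) in the aliquot = 3.505 × 10^-4 mol (1:1 ratio)
[H2O2]_dilute = 3.505 × 10^-4 / 0.01948 = 0.01799 mol/L
[H2O2]_original = 0.01799 × 100.0/9.949 = 0.1809 mol/L

0.1809 mol/L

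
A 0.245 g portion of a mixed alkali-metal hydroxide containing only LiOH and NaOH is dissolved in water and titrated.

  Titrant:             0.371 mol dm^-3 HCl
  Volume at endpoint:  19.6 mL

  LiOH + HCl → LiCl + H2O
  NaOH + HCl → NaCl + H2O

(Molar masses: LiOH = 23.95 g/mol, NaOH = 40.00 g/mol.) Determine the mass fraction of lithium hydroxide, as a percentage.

27.9 %

n(HCl) = 0.0196 × 0.371 = 7.27 × 10^-3 mol
Let x = n(LiOH), y = n(NaOH).
Titrant: 1x + 1y = 7.27 × 10^-3;  mass: 23.95x + 40.00y = 0.245
Solving, x = 2.86 × 10^-3 mol, y = 4.41 × 10^-3 mol
mass of LiOH = 2.86 × 10^-3 × 23.95 = 0.0684 g
% LiOH = 0.0684 / 0.245 × 100 = 27.9 %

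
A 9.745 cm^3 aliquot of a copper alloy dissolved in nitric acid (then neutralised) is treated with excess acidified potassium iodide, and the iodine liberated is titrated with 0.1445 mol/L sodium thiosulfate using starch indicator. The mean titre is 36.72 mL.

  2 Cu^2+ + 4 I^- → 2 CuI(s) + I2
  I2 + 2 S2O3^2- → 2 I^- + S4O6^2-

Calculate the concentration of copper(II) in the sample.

n(S2O3^2-) = 0.03672 × 0.1445 = 5.306 × 10^-3 mol
n(I2) = n(S2O3^2-)/2 = 2.653 × 10^-3 mol
From the 2:1 ratio, n(Cu2+) in the aliquot = 2/1 × 2.653 × 10^-3 = 5.306 × 10^-3 mol
[Cu2+] = 5.306 × 10^-3 / 0.009745 = 0.5445 mol/L

0.5445 mol/L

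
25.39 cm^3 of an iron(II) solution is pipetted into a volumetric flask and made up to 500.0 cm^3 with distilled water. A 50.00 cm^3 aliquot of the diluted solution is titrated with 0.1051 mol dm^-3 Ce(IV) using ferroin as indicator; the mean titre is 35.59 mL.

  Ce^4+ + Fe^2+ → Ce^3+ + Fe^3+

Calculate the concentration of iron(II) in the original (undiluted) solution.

1.473 mol/L

n(Ce4+) = 0.03559 × 0.1051 = 3.741 × 10^-3 mol
n(Fe2+) in the aliquot = 3.741 × 10^-3 mol (1:1 ratio)
[Fe2+]_dilute = 3.741 × 10^-3 / 0.05000 = 0.07481 mol/L
Dilution factor = 500.0 / 25.39 = 19.69
[Fe2+]_stock = 0.07481 × 19.69 = 1.473 mol/L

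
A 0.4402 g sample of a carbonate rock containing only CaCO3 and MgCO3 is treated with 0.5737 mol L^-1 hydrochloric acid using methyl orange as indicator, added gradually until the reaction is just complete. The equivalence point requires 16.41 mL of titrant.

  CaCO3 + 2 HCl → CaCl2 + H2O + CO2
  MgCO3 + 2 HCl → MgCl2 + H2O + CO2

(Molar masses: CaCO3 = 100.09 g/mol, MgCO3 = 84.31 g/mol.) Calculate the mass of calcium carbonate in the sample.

n(HCl) = 0.01641 × 0.5737 = 9.414 × 10^-3 mol
Let x = n(CaCO3), y = n(MgCO3).
Titrant: 2x + 2y = 9.414 × 10^-3;  mass: 100.09x + 84.31y = 0.4402
Solving, x = 2.746 × 10^-3 mol, y = 1.961 × 10^-3 mol
mass of CaCO3 = 2.746 × 10^-3 × 100.09 = 0.2749 g

0.2749 g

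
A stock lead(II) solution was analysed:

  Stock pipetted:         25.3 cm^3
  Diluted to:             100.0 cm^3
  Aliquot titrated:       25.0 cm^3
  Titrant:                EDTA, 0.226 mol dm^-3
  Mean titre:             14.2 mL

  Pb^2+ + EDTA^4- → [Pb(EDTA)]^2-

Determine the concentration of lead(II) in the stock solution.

n(EDTA) = 0.0142 × 0.226 = 3.21 × 10^-3 mol
n(Pb2+) in the aliquot = 3.21 × 10^-3 mol (1:1 ratio)
[Pb2+]_dilute = 3.21 × 10^-3 / 0.0250 = 0.128 mol/L
Dilution factor = 100.0 / 25.3 = 3.953
[Pb2+]_stock = 0.128 × 3.953 = 0.507 mol/L

0.507 mol/L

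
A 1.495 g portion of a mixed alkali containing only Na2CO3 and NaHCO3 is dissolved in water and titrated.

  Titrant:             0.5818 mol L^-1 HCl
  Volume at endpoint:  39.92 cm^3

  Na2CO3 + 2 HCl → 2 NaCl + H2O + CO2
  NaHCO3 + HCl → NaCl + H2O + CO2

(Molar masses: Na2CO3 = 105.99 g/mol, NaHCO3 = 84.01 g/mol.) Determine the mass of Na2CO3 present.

n(HCl) = 0.03992 × 0.5818 = 0.02323 mol
Let x = n(Na2CO3), y = n(NaHCO3).
Titrant: 2x + 1y = 0.02323;  mass: 105.99x + 84.01y = 1.495
Solving, x = 7.354 × 10^-3 mol, y = 8.517 × 10^-3 mol
mass of Na2CO3 = 7.354 × 10^-3 × 105.99 = 0.7795 g

0.7795 g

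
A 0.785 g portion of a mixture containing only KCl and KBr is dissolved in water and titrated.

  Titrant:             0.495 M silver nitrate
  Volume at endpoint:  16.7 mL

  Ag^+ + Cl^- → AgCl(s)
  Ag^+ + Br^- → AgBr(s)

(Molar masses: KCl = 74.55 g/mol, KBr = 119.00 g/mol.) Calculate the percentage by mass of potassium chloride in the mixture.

42.5 %

n(AgNO3) = 0.0167 × 0.495 = 8.27 × 10^-3 mol
Let x = n(KCl), y = n(KBr).
Titrant: 1x + 1y = 8.27 × 10^-3;  mass: 74.55x + 119.00y = 0.785
Solving, x = 4.47 × 10^-3 mol, y = 3.80 × 10^-3 mol
mass of KCl = 4.47 × 10^-3 × 74.55 = 0.333 g
% KCl = 0.333 / 0.785 × 100 = 42.5 %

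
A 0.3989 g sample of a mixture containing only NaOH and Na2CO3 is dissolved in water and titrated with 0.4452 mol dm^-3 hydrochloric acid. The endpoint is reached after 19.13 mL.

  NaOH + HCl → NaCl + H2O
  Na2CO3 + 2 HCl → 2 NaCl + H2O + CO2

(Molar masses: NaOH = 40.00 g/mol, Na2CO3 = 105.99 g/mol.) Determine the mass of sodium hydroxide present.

0.1614 g

n(HCl) = 0.01913 × 0.4452 = 8.517 × 10^-3 mol
Let x = n(NaOH), y = n(Na2CO3).
Titrant: 1x + 2y = 8.517 × 10^-3;  mass: 40.00x + 105.99y = 0.3989
Solving, x = 4.035 × 10^-3 mol, y = 2.241 × 10^-3 mol
mass of NaOH = 4.035 × 10^-3 × 40.00 = 0.1614 g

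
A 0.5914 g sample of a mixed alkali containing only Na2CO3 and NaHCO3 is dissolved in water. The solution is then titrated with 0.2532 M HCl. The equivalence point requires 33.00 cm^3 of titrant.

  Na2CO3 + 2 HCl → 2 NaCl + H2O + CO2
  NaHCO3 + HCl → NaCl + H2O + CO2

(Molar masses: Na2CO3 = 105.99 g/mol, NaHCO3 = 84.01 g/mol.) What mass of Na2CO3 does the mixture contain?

0.1889 g

n(HCl) = 0.03300 × 0.2532 = 8.356 × 10^-3 mol
Let x = n(Na2CO3), y = n(NaHCO3).
Titrant: 2x + 1y = 8.356 × 10^-3;  mass: 105.99x + 84.01y = 0.5914
Solving, x = 1.782 × 10^-3 mol, y = 4.791 × 10^-3 mol
mass of Na2CO3 = 1.782 × 10^-3 × 105.99 = 0.1889 g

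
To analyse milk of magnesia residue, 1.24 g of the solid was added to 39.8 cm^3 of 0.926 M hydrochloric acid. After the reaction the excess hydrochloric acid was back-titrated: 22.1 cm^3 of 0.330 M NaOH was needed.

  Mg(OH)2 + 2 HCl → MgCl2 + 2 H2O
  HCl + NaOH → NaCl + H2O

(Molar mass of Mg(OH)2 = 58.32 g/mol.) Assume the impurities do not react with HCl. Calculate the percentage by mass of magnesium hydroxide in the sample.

n(HCl) added = 0.0398 × 0.926 = 0.0369 mol
n(NaOH) used in back-titration = 0.0221 × 0.330 = 7.29 × 10^-3 mol
n(HCl) left over = 7.29 × 10^-3 mol (1:1 ratio)
n(HCl) consumed by analyte = 0.0369 − 7.29 × 10^-3 = 0.0296 mol
From the 1:2 ratio, n(Mg(OH)2) = 1/2 × 0.0296 = 0.0148 mol
mass of Mg(OH)2 = 0.0148 × 58.32 = 0.862 g
% Mg(OH)2 = 0.862 / 1.24 × 100 = 69.5 %

69.5 %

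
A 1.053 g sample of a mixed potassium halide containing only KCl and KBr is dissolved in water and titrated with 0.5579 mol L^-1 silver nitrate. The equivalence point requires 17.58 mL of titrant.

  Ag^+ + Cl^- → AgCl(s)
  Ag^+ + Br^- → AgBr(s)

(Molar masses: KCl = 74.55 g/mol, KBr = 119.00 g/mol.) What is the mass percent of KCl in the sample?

18.18 %

n(AgNO3) = 0.01758 × 0.5579 = 9.808 × 10^-3 mol
Let x = n(KCl), y = n(KBr).
Titrant: 1x + 1y = 9.808 × 10^-3;  mass: 74.55x + 119.00y = 1.053
Solving, x = 2.568 × 10^-3 mol, y = 7.240 × 10^-3 mol
mass of KCl = 2.568 × 10^-3 × 74.55 = 0.1914 g
% KCl = 0.1914 / 1.053 × 100 = 18.18 %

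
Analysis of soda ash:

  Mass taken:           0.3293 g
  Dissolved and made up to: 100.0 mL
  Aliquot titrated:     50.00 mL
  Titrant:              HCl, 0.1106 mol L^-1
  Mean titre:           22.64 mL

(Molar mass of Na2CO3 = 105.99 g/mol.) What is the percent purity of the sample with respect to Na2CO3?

80.59 %

Na2CO3 + 2 HCl → 2 NaCl + H2O + CO2
n(HCl) per titration = 0.02264 × 0.1106 = 2.504 × 10^-3 mol
From the 1:2 ratio, n(Na2CO3) in each aliquot = 1/2 × 2.504 × 10^-3 = 1.252 × 10^-3 mol
n(Na2CO3) in the whole flask = 1.252 × 10^-3 × 100.0/50.00 = 2.504 × 10^-3 mol
mass of Na2CO3 = 2.504 × 10^-3 × 105.99 = 0.2654 g
% Na2CO3 = 0.2654 / 0.3293 × 100 = 80.59 %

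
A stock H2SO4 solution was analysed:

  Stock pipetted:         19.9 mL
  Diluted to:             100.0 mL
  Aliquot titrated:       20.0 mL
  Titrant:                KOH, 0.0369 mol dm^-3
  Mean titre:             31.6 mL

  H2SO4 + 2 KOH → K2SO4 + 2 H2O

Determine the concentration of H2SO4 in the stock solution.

0.146 mol/L

n(KOH) = 0.0316 × 0.0369 = 1.17 × 10^-3 mol
From the 1:2 ratio, n(H2SO4) in the aliquot = 1/2 × 1.17 × 10^-3 = 5.83 × 10^-4 mol
[H2SO4]_dilute = 5.83 × 10^-4 / 0.0200 = 0.0292 mol/L
Dilution factor = 100.0 / 19.9 = 5.025
[H2SO4]_stock = 0.0292 × 5.025 = 0.146 mol/L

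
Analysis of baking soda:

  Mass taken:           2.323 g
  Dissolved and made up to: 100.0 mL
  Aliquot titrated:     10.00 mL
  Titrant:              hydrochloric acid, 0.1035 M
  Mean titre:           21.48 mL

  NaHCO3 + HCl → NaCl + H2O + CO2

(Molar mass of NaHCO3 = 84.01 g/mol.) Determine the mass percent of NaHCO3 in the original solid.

n(HCl) per titration = 0.02148 × 0.1035 = 2.223 × 10^-3 mol
n(NaHCO3) in each aliquot = 2.223 × 10^-3 mol (1:1 ratio)
n(NaHCO3) in the whole flask = 2.223 × 10^-3 × 100.0/10.00 = 0.02223 mol
mass of NaHCO3 = 0.02223 × 84.01 = 1.868 g
% NaHCO3 = 1.868 / 2.323 × 100 = 80.40 %

80.40 %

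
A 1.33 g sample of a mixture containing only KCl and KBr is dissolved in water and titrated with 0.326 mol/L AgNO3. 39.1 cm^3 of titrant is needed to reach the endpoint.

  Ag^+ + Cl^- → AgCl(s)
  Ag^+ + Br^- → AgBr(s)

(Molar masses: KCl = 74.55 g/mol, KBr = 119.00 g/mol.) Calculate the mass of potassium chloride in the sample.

0.313 g

n(AgNO3) = 0.0391 × 0.326 = 0.0127 mol
Let x = n(KCl), y = n(KBr).
Titrant: 1x + 1y = 0.0127;  mass: 74.55x + 119.00y = 1.33
Solving, x = 4.20 × 10^-3 mol, y = 8.54 × 10^-3 mol
mass of KCl = 4.20 × 10^-3 × 74.55 = 0.313 g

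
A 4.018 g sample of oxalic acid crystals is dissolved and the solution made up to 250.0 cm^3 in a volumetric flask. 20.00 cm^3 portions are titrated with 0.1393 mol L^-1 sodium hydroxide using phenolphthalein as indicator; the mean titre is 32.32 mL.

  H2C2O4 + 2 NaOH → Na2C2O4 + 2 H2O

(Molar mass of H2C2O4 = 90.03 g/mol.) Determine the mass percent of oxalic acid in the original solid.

63.05 %

n(NaOH) per titration = 0.03232 × 0.1393 = 4.502 × 10^-3 mol
From the 1:2 ratio, n(H2C2O4) in each aliquot = 1/2 × 4.502 × 10^-3 = 2.251 × 10^-3 mol
n(H2C2O4) in the whole flask = 2.251 × 10^-3 × 250.0/20.00 = 0.02814 mol
mass of H2C2O4 = 0.02814 × 90.03 = 2.533 g
% H2C2O4 = 2.533 / 4.018 × 100 = 63.05 %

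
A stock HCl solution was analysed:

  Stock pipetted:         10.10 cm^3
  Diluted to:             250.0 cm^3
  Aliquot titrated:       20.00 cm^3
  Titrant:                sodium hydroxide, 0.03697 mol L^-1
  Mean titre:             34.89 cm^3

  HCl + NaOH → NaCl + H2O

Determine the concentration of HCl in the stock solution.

n(NaOH) = 0.03489 × 0.03697 = 1.290 × 10^-3 mol
n(HCl) in the aliquot = 1.290 × 10^-3 mol (1:1 ratio)
[HCl]_dilute = 1.290 × 10^-3 / 0.02000 = 0.06449 mol/L
Dilution factor = 250.0 / 10.10 = 24.75
[HCl]_stock = 0.06449 × 24.75 = 1.596 mol/L

1.596 mol/L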